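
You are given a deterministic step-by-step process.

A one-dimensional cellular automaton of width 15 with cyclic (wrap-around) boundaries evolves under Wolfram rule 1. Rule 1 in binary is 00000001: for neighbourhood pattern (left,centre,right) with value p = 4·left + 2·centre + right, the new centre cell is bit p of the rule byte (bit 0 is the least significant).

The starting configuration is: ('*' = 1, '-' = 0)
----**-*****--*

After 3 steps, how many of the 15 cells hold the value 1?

2

t=0: ----**-*****--*
t=1: -**------------
t=2: ----***********
t=3: -**------------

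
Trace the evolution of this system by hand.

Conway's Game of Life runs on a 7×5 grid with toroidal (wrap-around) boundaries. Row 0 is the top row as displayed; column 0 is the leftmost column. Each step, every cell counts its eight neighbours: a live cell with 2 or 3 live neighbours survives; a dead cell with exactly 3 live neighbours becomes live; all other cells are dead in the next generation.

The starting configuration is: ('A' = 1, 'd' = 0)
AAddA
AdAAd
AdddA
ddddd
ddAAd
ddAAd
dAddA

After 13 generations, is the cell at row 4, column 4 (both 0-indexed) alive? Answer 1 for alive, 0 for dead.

1

[0] AAddA
AdAAd
AdddA
ddddd
ddAAd
ddAAd
dAddA
[1] ddddd
ddAAd
AAdAA
dddAA
ddAAd
dAddA
dAddA
[2] ddAAd
AAAAd
AAddd
dAddd
AdAdd
dAddA
ddddd
[3] dddAA
AddAd
ddddA
ddAdd
AdAdd
AAddd
ddAAd
[4] ddddd
AddAd
dddAA
dAdAd
AdAdd
AddAA
AAAAd
[5] AddAd
dddAd
AddAd
AAdAd
AdAdd
ddddd
AAAAd
[6] AddAd
ddAAd
AAdAd
AddAd
AdAdA
AddAA
AAAAd
[7] Adddd
AddAd
AAdAd
dddAd
ddAdd
ddddd
ddddd
[8] ddddA
AdAdd
AAdAd
dAdAA
ddddd
ddddd
ddddd
[9] ddddd
AdAAd
dddAd
dAdAA
ddddd
ddddd
ddddd
[10] ddddd
ddAAA
AAddd
ddAAA
ddddd
ddddd
ddddd
[11] dddAd
AAAAA
AAddd
AAAAA
dddAd
ddddd
ddddd
[12] AAdAd
dddAd
ddddd
dddAd
AAdAd
ddddd
ddddd
[13] ddAdA
ddAdA
ddddd
ddAdA
ddAdA
ddddd
ddddd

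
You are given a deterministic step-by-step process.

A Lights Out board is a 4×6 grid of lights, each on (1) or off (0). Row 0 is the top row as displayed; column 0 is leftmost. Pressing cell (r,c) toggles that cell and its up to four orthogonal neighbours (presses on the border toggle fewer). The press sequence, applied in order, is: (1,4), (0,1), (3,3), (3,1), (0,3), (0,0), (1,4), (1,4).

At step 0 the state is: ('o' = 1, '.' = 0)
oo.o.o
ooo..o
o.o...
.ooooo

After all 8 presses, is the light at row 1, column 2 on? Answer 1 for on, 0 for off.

k=0  oo.o.o
ooo..o
o.o...
.ooooo
k=1  oo.ooo
ooooo.
o.o.o.
.ooooo
k=2  ..oooo
o.ooo.
o.o.o.
.ooooo
k=3  ..oooo
o.ooo.
o.ooo.
.o...o
k=4  ..oooo
o.ooo.
ooooo.
o.o..o
k=5  .....o
o.o.o.
ooooo.
o.o..o
k=6  oo...o
..o.o.
ooooo.
o.o..o
k=7  oo..oo
..oo.o
oooo..
o.o..o
k=8  oo...o
..o.o.
ooooo.
o.o..o

1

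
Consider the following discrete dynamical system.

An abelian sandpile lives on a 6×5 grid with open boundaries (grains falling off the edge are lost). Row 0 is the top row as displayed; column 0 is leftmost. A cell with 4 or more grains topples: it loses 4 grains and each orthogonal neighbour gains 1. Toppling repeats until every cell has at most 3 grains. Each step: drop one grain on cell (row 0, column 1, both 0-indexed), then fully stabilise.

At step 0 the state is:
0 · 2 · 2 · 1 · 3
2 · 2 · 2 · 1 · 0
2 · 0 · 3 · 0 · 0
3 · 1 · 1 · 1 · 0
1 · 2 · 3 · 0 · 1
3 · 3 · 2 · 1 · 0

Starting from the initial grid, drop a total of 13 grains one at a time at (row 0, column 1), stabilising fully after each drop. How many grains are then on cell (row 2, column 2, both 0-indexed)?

0

0) 0 · 2 · 2 · 1 · 3
2 · 2 · 2 · 1 · 0
2 · 0 · 3 · 0 · 0
3 · 1 · 1 · 1 · 0
1 · 2 · 3 · 0 · 1
3 · 3 · 2 · 1 · 0
1) 0 · 3 · 2 · 1 · 3
2 · 2 · 2 · 1 · 0
2 · 0 · 3 · 0 · 0
3 · 1 · 1 · 1 · 0
1 · 2 · 3 · 0 · 1
3 · 3 · 2 · 1 · 0
2) 1 · 0 · 3 · 1 · 3
2 · 3 · 2 · 1 · 0
2 · 0 · 3 · 0 · 0
3 · 1 · 1 · 1 · 0
1 · 2 · 3 · 0 · 1
3 · 3 · 2 · 1 · 0
3) 1 · 1 · 3 · 1 · 3
2 · 3 · 2 · 1 · 0
2 · 0 · 3 · 0 · 0
3 · 1 · 1 · 1 · 0
1 · 2 · 3 · 0 · 1
3 · 3 · 2 · 1 · 0
4) 1 · 2 · 3 · 1 · 3
2 · 3 · 2 · 1 · 0
2 · 0 · 3 · 0 · 0
3 · 1 · 1 · 1 · 0
1 · 2 · 3 · 0 · 1
3 · 3 · 2 · 1 · 0
5) 1 · 3 · 3 · 1 · 3
2 · 3 · 2 · 1 · 0
2 · 0 · 3 · 0 · 0
3 · 1 · 1 · 1 · 0
1 · 2 · 3 · 0 · 1
3 · 3 · 2 · 1 · 0
6) 2 · 2 · 1 · 2 · 3
3 · 1 · 1 · 2 · 0
2 · 2 · 0 · 1 · 0
3 · 1 · 2 · 1 · 0
1 · 2 · 3 · 0 · 1
3 · 3 · 2 · 1 · 0
7) 2 · 3 · 1 · 2 · 3
3 · 1 · 1 · 2 · 0
2 · 2 · 0 · 1 · 0
3 · 1 · 2 · 1 · 0
1 · 2 · 3 · 0 · 1
3 · 3 · 2 · 1 · 0
8) 3 · 0 · 2 · 2 · 3
3 · 2 · 1 · 2 · 0
2 · 2 · 0 · 1 · 0
3 · 1 · 2 · 1 · 0
1 · 2 · 3 · 0 · 1
3 · 3 · 2 · 1 · 0
9) 3 · 1 · 2 · 2 · 3
3 · 2 · 1 · 2 · 0
2 · 2 · 0 · 1 · 0
3 · 1 · 2 · 1 · 0
1 · 2 · 3 · 0 · 1
3 · 3 · 2 · 1 · 0
10) 3 · 2 · 2 · 2 · 3
3 · 2 · 1 · 2 · 0
2 · 2 · 0 · 1 · 0
3 · 1 · 2 · 1 · 0
1 · 2 · 3 · 0 · 1
3 · 3 · 2 · 1 · 0
11) 3 · 3 · 2 · 2 · 3
3 · 2 · 1 · 2 · 0
2 · 2 · 0 · 1 · 0
3 · 1 · 2 · 1 · 0
1 · 2 · 3 · 0 · 1
3 · 3 · 2 · 1 · 0
12) 1 · 2 · 3 · 2 · 3
1 · 0 · 2 · 2 · 0
3 · 3 · 0 · 1 · 0
3 · 1 · 2 · 1 · 0
1 · 2 · 3 · 0 · 1
3 · 3 · 2 · 1 · 0
13) 1 · 3 · 3 · 2 · 3
1 · 0 · 2 · 2 · 0
3 · 3 · 0 · 1 · 0
3 · 1 · 2 · 1 · 0
1 · 2 · 3 · 0 · 1
3 · 3 · 2 · 1 · 0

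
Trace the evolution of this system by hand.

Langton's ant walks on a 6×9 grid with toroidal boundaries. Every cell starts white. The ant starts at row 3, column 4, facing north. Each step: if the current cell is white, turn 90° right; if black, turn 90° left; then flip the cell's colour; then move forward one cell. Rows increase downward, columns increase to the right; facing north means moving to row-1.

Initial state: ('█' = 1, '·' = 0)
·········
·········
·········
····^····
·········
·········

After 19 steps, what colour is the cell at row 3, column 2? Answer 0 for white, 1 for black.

step 0: ·········
·········
·········
····^····
·········
·········
step 1: ·········
·········
·········
····█>···
·········
·········
step 2: ·········
·········
·········
····██···
·····v···
·········
step 3: ·········
·········
·········
····██···
····<█···
·········
step 4: ·········
·········
·········
····^█···
····██···
·········
step 5: ·········
·········
·········
···<·█···
····██···
·········
step 6: ·········
·········
···^·····
···█·█···
····██···
·········
step 7: ·········
·········
···█>····
···█·█···
····██···
·········
step 8: ·········
·········
···██····
···█v█···
····██···
·········
step 9: ·········
·········
···██····
···<██···
····██···
·········
step 10: ·········
·········
···██····
····██···
···v██···
·········
step 11: ·········
·········
···██····
····██···
··<███···
·········
step 12: ·········
·········
···██····
··^·██···
··████···
·········
step 13: ·········
·········
···██····
··█>██···
··████···
·········
step 14: ·········
·········
···██····
··████···
··█v██···
·········
step 15: ·········
·········
···██····
··████···
··█·>█···
·········
step 16: ·········
·········
···██····
··██^█···
··█··█···
·········
step 17: ·········
·········
···██····
··█<·█···
··█··█···
·········
step 18: ·········
·········
···██····
··█··█···
··█v·█···
·········
step 19: ·········
·········
···██····
··█··█···
··<█·█···
·········

1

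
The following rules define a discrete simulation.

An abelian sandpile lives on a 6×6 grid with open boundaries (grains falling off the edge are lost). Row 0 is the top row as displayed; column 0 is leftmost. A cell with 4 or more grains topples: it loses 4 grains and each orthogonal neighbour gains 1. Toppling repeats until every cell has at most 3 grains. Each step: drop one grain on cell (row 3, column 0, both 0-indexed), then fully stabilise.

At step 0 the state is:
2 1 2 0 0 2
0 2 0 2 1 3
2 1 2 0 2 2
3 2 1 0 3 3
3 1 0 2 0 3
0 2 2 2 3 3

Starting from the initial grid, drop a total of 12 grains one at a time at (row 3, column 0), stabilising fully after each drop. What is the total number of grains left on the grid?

gen 0: 2 1 2 0 0 2
0 2 0 2 1 3
2 1 2 0 2 2
3 2 1 0 3 3
3 1 0 2 0 3
0 2 2 2 3 3
gen 1: 2 1 2 0 0 2
0 2 0 2 1 3
3 1 2 0 2 2
1 3 1 0 3 3
0 2 0 2 0 3
1 2 2 2 3 3
gen 2: 2 1 2 0 0 2
0 2 0 2 1 3
3 1 2 0 2 2
2 3 1 0 3 3
0 2 0 2 0 3
1 2 2 2 3 3
gen 3: 2 1 2 0 0 2
0 2 0 2 1 3
3 1 2 0 2 2
3 3 1 0 3 3
0 2 0 2 0 3
1 2 2 2 3 3
gen 4: 2 1 2 0 0 2
1 2 0 2 1 3
0 3 2 0 2 2
2 0 2 0 3 3
1 3 0 2 0 3
1 2 2 2 3 3
gen 5: 2 1 2 0 0 2
1 2 0 2 1 3
0 3 2 0 2 2
3 0 2 0 3 3
1 3 0 2 0 3
1 2 2 2 3 3
gen 6: 2 1 2 0 0 2
1 2 0 2 1 3
1 3 2 0 2 2
0 1 2 0 3 3
2 3 0 2 0 3
1 2 2 2 3 3
gen 7: 2 1 2 0 0 2
1 2 0 2 1 3
1 3 2 0 2 2
1 1 2 0 3 3
2 3 0 2 0 3
1 2 2 2 3 3
gen 8: 2 1 2 0 0 2
1 2 0 2 1 3
1 3 2 0 2 2
2 1 2 0 3 3
2 3 0 2 0 3
1 2 2 2 3 3
gen 9: 2 1 2 0 0 2
1 2 0 2 1 3
1 3 2 0 2 2
3 1 2 0 3 3
2 3 0 2 0 3
1 2 2 2 3 3
gen 10: 2 1 2 0 0 2
1 2 0 2 1 3
2 3 2 0 2 2
0 2 2 0 3 3
3 3 0 2 0 3
1 2 2 2 3 3
gen 11: 2 1 2 0 0 2
1 2 0 2 1 3
2 3 2 0 2 2
1 2 2 0 3 3
3 3 0 2 0 3
1 2 2 2 3 3
gen 12: 2 1 2 0 0 2
1 2 0 2 1 3
2 3 2 0 2 2
2 2 2 0 3 3
3 3 0 2 0 3
1 2 2 2 3 3

63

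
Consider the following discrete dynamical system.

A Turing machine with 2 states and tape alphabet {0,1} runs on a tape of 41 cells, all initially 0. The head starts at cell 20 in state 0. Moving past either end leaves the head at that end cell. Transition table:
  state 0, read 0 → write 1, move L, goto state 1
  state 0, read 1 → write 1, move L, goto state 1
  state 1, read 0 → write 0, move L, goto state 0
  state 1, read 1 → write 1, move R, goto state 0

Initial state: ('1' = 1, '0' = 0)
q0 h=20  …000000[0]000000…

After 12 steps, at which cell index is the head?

k=0  q0 h=20  …000000[0]000000…
k=1  q1 h=19  …000000[0]100000…
k=2  q0 h=18  …000000[0]010000…
k=3  q1 h=17  …000000[0]101000…
k=4  q0 h=16  …000000[0]010100…
k=5  q1 h=15  …000000[0]101010…
k=6  q0 h=14  …000000[0]010101…
k=7  q1 h=13  …000000[0]101010…
k=8  q0 h=12  …000000[0]010101…
k=9  q1 h=11  …000000[0]101010…
k=10  q0 h=10  …000000[0]010101…
k=11  q1 h= 9  …000000[0]101010…
k=12  q0 h= 8  …000000[0]010101…

8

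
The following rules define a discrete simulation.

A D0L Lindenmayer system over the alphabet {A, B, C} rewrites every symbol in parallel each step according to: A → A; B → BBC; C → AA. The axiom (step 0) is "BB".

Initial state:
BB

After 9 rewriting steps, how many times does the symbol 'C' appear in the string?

gen 0: BB
gen 1: BBCBBC
gen 2: BBCBBCAABBCBBCAA
gen 3: BBCBBCAABBCBBCAAAABBCBBCAABBCBBCAAAA
gen 4: BBCBBCAABBCBBCAAAABBCBBCAABBCBBCAAAAAABBCBBCAABBCBBCAAAABBCBBCAABBCBBCAAAAAA
gen 5: BBCBBCAABBCBBCAAAABBCBBCAABBCBBCAAAAAABBCBBCAABBCBBCAAAABB…CBBCAABBCBBCAAAAAABBCBBCAABBCBBCAAAABBCBBCAABBCBBCAAAAAAAA  (len 156)
gen 6: BBCBBCAABBCBBCAAAABBCBBCAABBCBBCAAAAAABBCBBCAABBCBBCAAAABB…BCAABBCBBCAAAAAABBCBBCAABBCBBCAAAABBCBBCAABBCBBCAAAAAAAAAA  (len 316)
gen 7: BBCBBCAABBCBBCAAAABBCBBCAABBCBBCAAAAAABBCBBCAABBCBBCAAAABB…AABBCBBCAAAAAABBCBBCAABBCBBCAAAABBCBBCAABBCBBCAAAAAAAAAAAA  (len 636)
gen 8: BBCBBCAABBCBBCAAAABBCBBCAABBCBBCAAAAAABBCBBCAABBCBBCAAAABB…BBCBBCAAAAAABBCBBCAABBCBBCAAAABBCBBCAABBCBBCAAAAAAAAAAAAAA  (len 1276)
gen 9: BBCBBCAABBCBBCAAAABBCBBCAABBCBBCAAAAAABBCBBCAABBCBBCAAAABB…CBBCAAAAAABBCBBCAABBCBBCAAAABBCBBCAABBCBBCAAAAAAAAAAAAAAAA  (len 2556)

512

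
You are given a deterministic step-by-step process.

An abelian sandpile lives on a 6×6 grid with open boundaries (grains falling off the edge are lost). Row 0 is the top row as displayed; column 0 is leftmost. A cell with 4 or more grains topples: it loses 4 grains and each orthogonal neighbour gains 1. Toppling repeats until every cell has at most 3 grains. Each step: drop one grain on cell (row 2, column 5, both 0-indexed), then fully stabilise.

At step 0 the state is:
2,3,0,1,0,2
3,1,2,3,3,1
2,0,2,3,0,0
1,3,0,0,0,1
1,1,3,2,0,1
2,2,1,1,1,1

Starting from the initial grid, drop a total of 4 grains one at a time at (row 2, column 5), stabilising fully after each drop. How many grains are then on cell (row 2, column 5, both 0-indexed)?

t=0: 2,3,0,1,0,2
3,1,2,3,3,1
2,0,2,3,0,0
1,3,0,0,0,1
1,1,3,2,0,1
2,2,1,1,1,1
t=1: 2,3,0,1,0,2
3,1,2,3,3,1
2,0,2,3,0,1
1,3,0,0,0,1
1,1,3,2,0,1
2,2,1,1,1,1
t=2: 2,3,0,1,0,2
3,1,2,3,3,1
2,0,2,3,0,2
1,3,0,0,0,1
1,1,3,2,0,1
2,2,1,1,1,1
t=3: 2,3,0,1,0,2
3,1,2,3,3,1
2,0,2,3,0,3
1,3,0,0,0,1
1,1,3,2,0,1
2,2,1,1,1,1
t=4: 2,3,0,1,0,2
3,1,2,3,3,2
2,0,2,3,1,0
1,3,0,0,0,2
1,1,3,2,0,1
2,2,1,1,1,1

0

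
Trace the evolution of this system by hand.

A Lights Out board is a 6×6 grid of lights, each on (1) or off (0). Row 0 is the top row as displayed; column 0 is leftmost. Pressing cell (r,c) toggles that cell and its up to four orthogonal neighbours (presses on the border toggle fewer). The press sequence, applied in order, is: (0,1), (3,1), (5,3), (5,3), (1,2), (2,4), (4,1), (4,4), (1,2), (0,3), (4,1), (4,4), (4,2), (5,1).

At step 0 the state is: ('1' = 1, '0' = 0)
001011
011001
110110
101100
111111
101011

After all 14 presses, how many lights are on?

[0] 001011
011001
110110
101100
111111
101011
[1] 110011
001001
110110
101100
111111
101011
[2] 110011
001001
100110
010100
101111
101011
[3] 110011
001001
100110
010100
101011
100101
[4] 110011
001001
100110
010100
101111
101011
[5] 111011
010101
101110
010100
101111
101011
[6] 111011
010111
101001
010110
101111
101011
[7] 111011
010111
101001
000110
010111
111011
[8] 111011
010111
101001
000100
010000
111001
[9] 110011
001011
100001
000100
010000
111001
[10] 111101
001111
100001
000100
010000
111001
[11] 111101
001111
100001
010100
101000
101001
[12] 111101
001111
100001
010110
101111
101011
[13] 111101
001111
100001
011110
110011
100011
[14] 111101
001111
100001
011110
100011
011011

22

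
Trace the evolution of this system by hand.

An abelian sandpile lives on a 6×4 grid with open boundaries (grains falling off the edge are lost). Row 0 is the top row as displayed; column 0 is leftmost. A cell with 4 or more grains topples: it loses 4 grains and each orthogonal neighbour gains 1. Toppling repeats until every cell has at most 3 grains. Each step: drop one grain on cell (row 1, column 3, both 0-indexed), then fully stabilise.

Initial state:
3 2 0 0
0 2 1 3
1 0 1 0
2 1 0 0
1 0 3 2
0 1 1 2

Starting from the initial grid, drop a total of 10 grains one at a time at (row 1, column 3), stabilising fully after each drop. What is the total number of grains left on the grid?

33

k=0  3 2 0 0
0 2 1 3
1 0 1 0
2 1 0 0
1 0 3 2
0 1 1 2
k=1  3 2 0 1
0 2 2 0
1 0 1 1
2 1 0 0
1 0 3 2
0 1 1 2
k=2  3 2 0 1
0 2 2 1
1 0 1 1
2 1 0 0
1 0 3 2
0 1 1 2
k=3  3 2 0 1
0 2 2 2
1 0 1 1
2 1 0 0
1 0 3 2
0 1 1 2
k=4  3 2 0 1
0 2 2 3
1 0 1 1
2 1 0 0
1 0 3 2
0 1 1 2
k=5  3 2 0 2
0 2 3 0
1 0 1 2
2 1 0 0
1 0 3 2
0 1 1 2
k=6  3 2 0 2
0 2 3 1
1 0 1 2
2 1 0 0
1 0 3 2
0 1 1 2
k=7  3 2 0 2
0 2 3 2
1 0 1 2
2 1 0 0
1 0 3 2
0 1 1 2
k=8  3 2 0 2
0 2 3 3
1 0 1 2
2 1 0 0
1 0 3 2
0 1 1 2
k=9  3 2 1 3
0 3 0 1
1 0 2 3
2 1 0 0
1 0 3 2
0 1 1 2
k=10  3 2 1 3
0 3 0 2
1 0 2 3
2 1 0 0
1 0 3 2
0 1 1 2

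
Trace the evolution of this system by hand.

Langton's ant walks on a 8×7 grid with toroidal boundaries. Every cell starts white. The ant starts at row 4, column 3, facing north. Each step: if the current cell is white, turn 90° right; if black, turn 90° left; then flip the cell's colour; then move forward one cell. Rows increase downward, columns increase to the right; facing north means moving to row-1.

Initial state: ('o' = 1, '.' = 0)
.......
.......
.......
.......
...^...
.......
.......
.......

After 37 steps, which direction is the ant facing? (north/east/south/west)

west

k=0  .......
.......
.......
.......
...^...
.......
.......
.......
k=1  .......
.......
.......
.......
...o>..
.......
.......
.......
k=2  .......
.......
.......
.......
...oo..
....v..
.......
.......
k=3  .......
.......
.......
.......
...oo..
...<o..
.......
.......
k=4  .......
.......
.......
.......
...^o..
...oo..
.......
.......
k=5  .......
.......
.......
.......
..<.o..
...oo..
.......
.......
k=6  .......
.......
.......
..^....
..o.o..
...oo..
.......
.......
k=7  .......
.......
.......
..o>...
..o.o..
...oo..
.......
.......
k=8  .......
.......
.......
..oo...
..ovo..
...oo..
.......
.......
k=9  .......
.......
.......
..oo...
..<oo..
...oo..
.......
.......
k=10  .......
.......
.......
..oo...
...oo..
..voo..
.......
.......
k=11  .......
.......
.......
..oo...
...oo..
.<ooo..
.......
.......
k=12  .......
.......
.......
..oo...
.^.oo..
.oooo..
.......
.......
k=13  .......
.......
.......
..oo...
.o>oo..
.oooo..
.......
.......
k=14  .......
.......
.......
..oo...
.oooo..
.ovoo..
.......
.......
k=15  .......
.......
.......
..oo...
.oooo..
.o.>o..
.......
.......
k=16  .......
.......
.......
..oo...
.oo^o..
.o..o..
.......
.......
k=17  .......
.......
.......
..oo...
.o<.o..
.o..o..
.......
.......
k=18  .......
.......
.......
..oo...
.o..o..
.ov.o..
.......
.......
k=19  .......
.......
.......
..oo...
.o..o..
.<o.o..
.......
.......
k=20  .......
.......
.......
..oo...
.o..o..
..o.o..
.v.....
.......
k=21  .......
.......
.......
..oo...
.o..o..
..o.o..
<o.....
.......
k=22  .......
.......
.......
..oo...
.o..o..
^.o.o..
oo.....
.......
k=23  .......
.......
.......
..oo...
.o..o..
o>o.o..
oo.....
.......
k=24  .......
.......
.......
..oo...
.o..o..
ooo.o..
ov.....
.......
k=25  .......
.......
.......
..oo...
.o..o..
ooo.o..
o.>....
.......
k=26  .......
.......
.......
..oo...
.o..o..
ooo.o..
o.o....
..v....
k=27  .......
.......
.......
..oo...
.o..o..
ooo.o..
o.o....
.<o....
k=28  .......
.......
.......
..oo...
.o..o..
ooo.o..
o^o....
.oo....
k=29  .......
.......
.......
..oo...
.o..o..
ooo.o..
oo>....
.oo....
k=30  .......
.......
.......
..oo...
.o..o..
oo^.o..
oo.....
.oo....
k=31  .......
.......
.......
..oo...
.o..o..
o<..o..
oo.....
.oo....
k=32  .......
.......
.......
..oo...
.o..o..
o...o..
ov.....
.oo....
k=33  .......
.......
.......
..oo...
.o..o..
o...o..
o.>....
.oo....
k=34  .......
.......
.......
..oo...
.o..o..
o...o..
o.o....
.ov....
k=35  .......
.......
.......
..oo...
.o..o..
o...o..
o.o....
.o.>...
k=36  ...v...
.......
.......
..oo...
.o..o..
o...o..
o.o....
.o.o...
k=37  ..<o...
.......
.......
..oo...
.o..o..
o...o..
o.o....
.o.o...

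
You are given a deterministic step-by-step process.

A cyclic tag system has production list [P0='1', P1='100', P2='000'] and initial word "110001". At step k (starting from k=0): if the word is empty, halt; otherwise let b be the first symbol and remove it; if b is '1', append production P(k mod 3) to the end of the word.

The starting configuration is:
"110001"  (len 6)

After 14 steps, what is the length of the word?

[0] "110001"  (len 6)
[1] "100011"  (len 6)
[2] "00011100"  (len 8)
[3] "0011100"  (len 7)
[4] "011100"  (len 6)
[5] "11100"  (len 5)
[6] "1100000"  (len 7)
[7] "1000001"  (len 7)
[8] "000001100"  (len 9)
[9] "00001100"  (len 8)
[10] "0001100"  (len 7)
[11] "001100"  (len 6)
[12] "01100"  (len 5)
[13] "1100"  (len 4)
[14] "100100"  (len 6)

6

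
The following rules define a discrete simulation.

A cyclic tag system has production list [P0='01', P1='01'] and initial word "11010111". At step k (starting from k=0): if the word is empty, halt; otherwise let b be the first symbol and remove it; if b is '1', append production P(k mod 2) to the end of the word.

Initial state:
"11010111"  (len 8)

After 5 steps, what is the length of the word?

9

t=0: "11010111"  (len 8)
t=1: "101011101"  (len 9)
t=2: "0101110101"  (len 10)
t=3: "101110101"  (len 9)
t=4: "0111010101"  (len 10)
t=5: "111010101"  (len 9)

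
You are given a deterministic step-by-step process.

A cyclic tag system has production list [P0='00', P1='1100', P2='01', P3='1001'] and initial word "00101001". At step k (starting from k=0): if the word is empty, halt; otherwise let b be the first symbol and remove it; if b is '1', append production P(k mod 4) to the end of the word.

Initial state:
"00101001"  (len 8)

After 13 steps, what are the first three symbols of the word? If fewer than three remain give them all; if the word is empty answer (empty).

0) "00101001"  (len 8)
1) "0101001"  (len 7)
2) "101001"  (len 6)
3) "0100101"  (len 7)
4) "100101"  (len 6)
5) "0010100"  (len 7)
6) "010100"  (len 6)
7) "10100"  (len 5)
8) "01001001"  (len 8)
9) "1001001"  (len 7)
10) "0010011100"  (len 10)
11) "010011100"  (len 9)
12) "10011100"  (len 8)
13) "001110000"  (len 9)

001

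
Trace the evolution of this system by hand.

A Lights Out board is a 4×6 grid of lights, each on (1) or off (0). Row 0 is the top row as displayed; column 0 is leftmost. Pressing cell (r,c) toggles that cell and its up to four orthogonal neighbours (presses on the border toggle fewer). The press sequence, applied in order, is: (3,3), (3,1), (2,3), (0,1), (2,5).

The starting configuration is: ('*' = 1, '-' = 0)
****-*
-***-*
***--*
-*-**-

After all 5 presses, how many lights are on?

[0] ****-*
-***-*
***--*
-*-**-
[1] ****-*
-***-*
****-*
-**---
[2] ****-*
-***-*
*-**-*
*-----
[3] ****-*
-**--*
*---**
*--*--
[4] ---*-*
--*--*
*---**
*--*--
[5] ---*-*
--*---
*-----
*--*-*

7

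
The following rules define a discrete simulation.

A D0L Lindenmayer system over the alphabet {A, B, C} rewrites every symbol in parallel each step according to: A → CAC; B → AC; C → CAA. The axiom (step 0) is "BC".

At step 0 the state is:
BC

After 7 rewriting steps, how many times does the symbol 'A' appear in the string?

1823

0) BC
1) ACCAA
2) CACCAACAACACCAC
3) CAACACCAACAACACCACCAACACCACCAACACCAACAACACCAA
4) CAACACCACCAACACCAACAACACCACCAACACCACCAACACCAACAACACCAACAAC…CCAACAACACCACCAACACCAACAACACCACCAACACCACCAACACCAACAACACCAC  (len 135)
5) CAACACCACCAACACCAACAACACCAACAACACCACCAACACCAACAACACCACCAAC…CCAACAACACCACCAACACCAACAACACCACCAACACCACCAACACCAACAACACCAA  (len 405)
6) CAACACCACCAACACCAACAACACCAACAACACCACCAACACCAACAACACCACCAAC…CCAACAACACCACCAACACCAACAACACCACCAACACCACCAACACCAACAACACCAC  (len 1215)
7) CAACACCACCAACACCAACAACACCAACAACACCACCAACACCAACAACACCACCAAC…CCAACAACACCACCAACACCAACAACACCACCAACACCACCAACACCAACAACACCAA  (len 3645)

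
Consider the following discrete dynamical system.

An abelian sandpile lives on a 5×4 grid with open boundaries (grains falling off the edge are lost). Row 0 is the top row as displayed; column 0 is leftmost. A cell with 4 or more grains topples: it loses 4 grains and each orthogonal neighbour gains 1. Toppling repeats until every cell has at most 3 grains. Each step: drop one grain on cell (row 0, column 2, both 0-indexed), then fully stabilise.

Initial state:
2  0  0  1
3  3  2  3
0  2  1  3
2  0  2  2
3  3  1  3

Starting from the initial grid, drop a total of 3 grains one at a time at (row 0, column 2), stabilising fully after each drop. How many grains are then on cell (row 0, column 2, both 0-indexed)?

k=0  2  0  0  1
3  3  2  3
0  2  1  3
2  0  2  2
3  3  1  3
k=1  2  0  1  1
3  3  2  3
0  2  1  3
2  0  2  2
3  3  1  3
k=2  2  0  2  1
3  3  2  3
0  2  1  3
2  0  2  2
3  3  1  3
k=3  2  0  3  1
3  3  2  3
0  2  1  3
2  0  2  2
3  3  1  3

3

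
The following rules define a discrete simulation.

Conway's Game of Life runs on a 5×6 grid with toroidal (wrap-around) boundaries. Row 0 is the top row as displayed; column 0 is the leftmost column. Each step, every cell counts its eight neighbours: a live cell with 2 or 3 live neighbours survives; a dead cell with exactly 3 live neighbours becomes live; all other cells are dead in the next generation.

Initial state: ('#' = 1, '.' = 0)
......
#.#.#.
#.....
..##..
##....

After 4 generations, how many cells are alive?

2

[0] ......
#.#.#.
#.....
..##..
##....
[1] #....#
.#...#
..#..#
#.#...
.##...
[2] ..#..#
.#..##
..#..#
#.##..
..#..#
[3] .###.#
.#####
..#..#
#.####
#.#.##
[4] ......
.....#
......
..#...
......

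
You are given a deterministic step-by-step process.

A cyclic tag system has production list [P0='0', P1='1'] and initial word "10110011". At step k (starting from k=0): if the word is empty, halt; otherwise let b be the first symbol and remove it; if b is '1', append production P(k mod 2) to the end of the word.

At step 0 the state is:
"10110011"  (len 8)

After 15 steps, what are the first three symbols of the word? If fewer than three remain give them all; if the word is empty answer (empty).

step 0: "10110011"  (len 8)
step 1: "01100110"  (len 8)
step 2: "1100110"  (len 7)
step 3: "1001100"  (len 7)
step 4: "0011001"  (len 7)
step 5: "011001"  (len 6)
step 6: "11001"  (len 5)
step 7: "10010"  (len 5)
step 8: "00101"  (len 5)
step 9: "0101"  (len 4)
step 10: "101"  (len 3)
step 11: "010"  (len 3)
step 12: "10"  (len 2)
step 13: "00"  (len 2)
step 14: "0"  (len 1)
step 15: (halted — word empty)

(empty)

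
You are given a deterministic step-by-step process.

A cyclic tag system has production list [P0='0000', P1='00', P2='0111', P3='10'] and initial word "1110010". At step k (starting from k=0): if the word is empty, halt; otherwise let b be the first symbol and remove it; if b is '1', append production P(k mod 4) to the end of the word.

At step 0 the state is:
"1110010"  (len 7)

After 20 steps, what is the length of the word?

9

0) "1110010"  (len 7)
1) "1100100000"  (len 10)
2) "10010000000"  (len 11)
3) "00100000000111"  (len 14)
4) "0100000000111"  (len 13)
5) "100000000111"  (len 12)
6) "0000000011100"  (len 13)
7) "000000011100"  (len 12)
8) "00000011100"  (len 11)
9) "0000011100"  (len 10)
10) "000011100"  (len 9)
11) "00011100"  (len 8)
12) "0011100"  (len 7)
13) "011100"  (len 6)
14) "11100"  (len 5)
15) "11000111"  (len 8)
16) "100011110"  (len 9)
17) "000111100000"  (len 12)
18) "00111100000"  (len 11)
19) "0111100000"  (len 10)
20) "111100000"  (len 9)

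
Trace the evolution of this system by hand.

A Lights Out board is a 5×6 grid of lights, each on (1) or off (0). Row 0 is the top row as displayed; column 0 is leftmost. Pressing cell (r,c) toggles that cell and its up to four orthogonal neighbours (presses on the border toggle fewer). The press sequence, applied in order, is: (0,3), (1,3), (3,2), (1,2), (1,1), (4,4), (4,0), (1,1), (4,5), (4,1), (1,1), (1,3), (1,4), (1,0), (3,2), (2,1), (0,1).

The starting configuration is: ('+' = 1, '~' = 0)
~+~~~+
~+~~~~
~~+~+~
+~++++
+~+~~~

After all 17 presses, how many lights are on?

12

t=0: ~+~~~+
~+~~~~
~~+~+~
+~++++
+~+~~~
t=1: ~+++++
~+~+~~
~~+~+~
+~++++
+~+~~~
t=2: ~++~++
~++~+~
~~+++~
+~++++
+~+~~~
t=3: ~++~++
~++~+~
~~~++~
++~~++
+~~~~~
t=4: ~+~~++
~~~++~
~~+++~
++~~++
+~~~~~
t=5: ~~~~++
+++++~
~++++~
++~~++
+~~~~~
t=6: ~~~~++
+++++~
~++++~
++~~~+
+~~+++
t=7: ~~~~++
+++++~
~++++~
~+~~~+
~+~+++
t=8: ~+~~++
~~~++~
~~+++~
~+~~~+
~+~+++
t=9: ~+~~++
~~~++~
~~+++~
~+~~~~
~+~+~~
t=10: ~+~~++
~~~++~
~~+++~
~~~~~~
+~++~~
t=11: ~~~~++
+++++~
~++++~
~~~~~~
+~++~~
t=12: ~~~+++
++~~~~
~++~+~
~~~~~~
+~++~~
t=13: ~~~+~+
++~+++
~++~~~
~~~~~~
+~++~~
t=14: +~~+~+
~~~+++
+++~~~
~~~~~~
+~++~~
t=15: +~~+~+
~~~+++
++~~~~
~+++~~
+~~+~~
t=16: +~~+~+
~+~+++
~~+~~~
~~++~~
+~~+~~
t=17: ~+++~+
~~~+++
~~+~~~
~~++~~
+~~+~~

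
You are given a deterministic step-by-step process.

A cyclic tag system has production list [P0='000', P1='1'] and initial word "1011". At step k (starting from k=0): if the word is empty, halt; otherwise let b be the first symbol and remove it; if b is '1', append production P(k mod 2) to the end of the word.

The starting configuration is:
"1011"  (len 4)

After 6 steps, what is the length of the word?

5

0) "1011"  (len 4)
1) "011000"  (len 6)
2) "11000"  (len 5)
3) "1000000"  (len 7)
4) "0000001"  (len 7)
5) "000001"  (len 6)
6) "00001"  (len 5)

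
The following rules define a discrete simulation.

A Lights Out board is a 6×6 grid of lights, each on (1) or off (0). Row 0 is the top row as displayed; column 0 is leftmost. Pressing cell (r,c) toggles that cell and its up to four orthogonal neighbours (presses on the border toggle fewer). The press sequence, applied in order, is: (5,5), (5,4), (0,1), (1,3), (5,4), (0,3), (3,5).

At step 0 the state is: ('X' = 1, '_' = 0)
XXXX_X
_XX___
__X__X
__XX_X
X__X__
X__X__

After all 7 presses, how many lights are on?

gen 0: XXXX_X
_XX___
__X__X
__XX_X
X__X__
X__X__
gen 1: XXXX_X
_XX___
__X__X
__XX_X
X__X_X
X__XXX
gen 2: XXXX_X
_XX___
__X__X
__XX_X
X__XXX
X_____
gen 3: ___X_X
__X___
__X__X
__XX_X
X__XXX
X_____
gen 4: _____X
___XX_
__XX_X
__XX_X
X__XXX
X_____
gen 5: _____X
___XX_
__XX_X
__XX_X
X__X_X
X__XXX
gen 6: __XXXX
____X_
__XX_X
__XX_X
X__X_X
X__XXX
gen 7: __XXXX
____X_
__XX__
__XXX_
X__X__
X__XXX

16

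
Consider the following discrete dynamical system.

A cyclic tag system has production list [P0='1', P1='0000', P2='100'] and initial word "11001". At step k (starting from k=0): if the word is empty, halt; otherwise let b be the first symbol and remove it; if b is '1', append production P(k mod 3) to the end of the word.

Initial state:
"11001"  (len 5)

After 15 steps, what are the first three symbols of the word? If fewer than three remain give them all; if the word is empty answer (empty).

001

0) "11001"  (len 5)
1) "10011"  (len 5)
2) "00110000"  (len 8)
3) "0110000"  (len 7)
4) "110000"  (len 6)
5) "100000000"  (len 9)
6) "00000000100"  (len 11)
7) "0000000100"  (len 10)
8) "000000100"  (len 9)
9) "00000100"  (len 8)
10) "0000100"  (len 7)
11) "000100"  (len 6)
12) "00100"  (len 5)
13) "0100"  (len 4)
14) "100"  (len 3)
15) "00100"  (len 5)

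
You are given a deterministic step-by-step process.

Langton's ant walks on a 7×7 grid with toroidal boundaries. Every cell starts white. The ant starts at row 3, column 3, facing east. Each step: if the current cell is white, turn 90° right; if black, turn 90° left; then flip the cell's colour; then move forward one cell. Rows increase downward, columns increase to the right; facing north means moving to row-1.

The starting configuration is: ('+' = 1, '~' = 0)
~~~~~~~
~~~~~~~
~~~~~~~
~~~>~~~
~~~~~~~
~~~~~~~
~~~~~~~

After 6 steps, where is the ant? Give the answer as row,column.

k=0  ~~~~~~~
~~~~~~~
~~~~~~~
~~~>~~~
~~~~~~~
~~~~~~~
~~~~~~~
k=1  ~~~~~~~
~~~~~~~
~~~~~~~
~~~+~~~
~~~v~~~
~~~~~~~
~~~~~~~
k=2  ~~~~~~~
~~~~~~~
~~~~~~~
~~~+~~~
~~<+~~~
~~~~~~~
~~~~~~~
k=3  ~~~~~~~
~~~~~~~
~~~~~~~
~~^+~~~
~~++~~~
~~~~~~~
~~~~~~~
k=4  ~~~~~~~
~~~~~~~
~~~~~~~
~~+>~~~
~~++~~~
~~~~~~~
~~~~~~~
k=5  ~~~~~~~
~~~~~~~
~~~^~~~
~~+~~~~
~~++~~~
~~~~~~~
~~~~~~~
k=6  ~~~~~~~
~~~~~~~
~~~+>~~
~~+~~~~
~~++~~~
~~~~~~~
~~~~~~~

2,4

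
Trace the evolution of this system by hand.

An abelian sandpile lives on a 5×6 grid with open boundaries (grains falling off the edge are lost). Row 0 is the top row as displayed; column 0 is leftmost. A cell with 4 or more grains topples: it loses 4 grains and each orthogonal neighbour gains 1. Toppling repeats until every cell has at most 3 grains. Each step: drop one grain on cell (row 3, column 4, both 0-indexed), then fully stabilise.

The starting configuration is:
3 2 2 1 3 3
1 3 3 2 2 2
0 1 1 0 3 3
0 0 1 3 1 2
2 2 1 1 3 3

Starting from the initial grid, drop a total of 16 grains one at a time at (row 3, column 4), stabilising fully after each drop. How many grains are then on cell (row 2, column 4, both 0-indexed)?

k=0  3 2 2 1 3 3
1 3 3 2 2 2
0 1 1 0 3 3
0 0 1 3 1 2
2 2 1 1 3 3
k=1  3 2 2 1 3 3
1 3 3 2 2 2
0 1 1 0 3 3
0 0 1 3 2 2
2 2 1 1 3 3
k=2  3 2 2 1 3 3
1 3 3 2 2 2
0 1 1 0 3 3
0 0 1 3 3 2
2 2 1 1 3 3
k=3  3 2 2 1 3 3
1 3 3 2 3 3
0 1 1 2 2 1
0 0 2 1 0 2
2 2 1 3 2 1
k=4  3 2 2 1 3 3
1 3 3 2 3 3
0 1 1 2 2 1
0 0 2 1 1 2
2 2 1 3 2 1
k=5  3 2 2 1 3 3
1 3 3 2 3 3
0 1 1 2 2 1
0 0 2 1 2 2
2 2 1 3 2 1
k=6  3 2 2 1 3 3
1 3 3 2 3 3
0 1 1 2 2 1
0 0 2 1 3 2
2 2 1 3 2 1
k=7  3 2 2 1 3 3
1 3 3 2 3 3
0 1 1 2 3 1
0 0 2 2 0 3
2 2 1 3 3 1
k=8  3 2 2 1 3 3
1 3 3 2 3 3
0 1 1 2 3 1
0 0 2 2 1 3
2 2 1 3 3 1
k=9  3 2 2 1 3 3
1 3 3 2 3 3
0 1 1 2 3 1
0 0 2 2 2 3
2 2 1 3 3 1
k=10  3 2 2 1 3 3
1 3 3 2 3 3
0 1 1 2 3 1
0 0 2 2 3 3
2 2 1 3 3 1
k=11  3 3 3 3 2 1
2 0 1 2 0 3
0 2 3 2 1 1
0 0 3 2 1 2
2 2 2 1 2 3
k=12  3 3 3 3 2 1
2 0 1 2 0 3
0 2 3 2 1 1
0 0 3 2 2 2
2 2 2 1 2 3
k=13  3 3 3 3 2 1
2 0 1 2 0 3
0 2 3 2 1 1
0 0 3 2 3 2
2 2 2 1 2 3
k=14  3 3 3 3 2 1
2 0 1 2 0 3
0 2 3 2 2 1
0 0 3 3 0 3
2 2 2 1 3 3
k=15  3 3 3 3 2 1
2 0 1 2 0 3
0 2 3 2 2 1
0 0 3 3 1 3
2 2 2 1 3 3
k=16  3 3 3 3 2 1
2 0 1 2 0 3
0 2 3 2 2 1
0 0 3 3 2 3
2 2 2 1 3 3

2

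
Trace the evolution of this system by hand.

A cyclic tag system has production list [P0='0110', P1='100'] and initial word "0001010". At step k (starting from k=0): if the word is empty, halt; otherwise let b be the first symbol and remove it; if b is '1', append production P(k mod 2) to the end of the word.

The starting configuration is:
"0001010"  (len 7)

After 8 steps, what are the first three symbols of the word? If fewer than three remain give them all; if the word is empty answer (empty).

[0] "0001010"  (len 7)
[1] "001010"  (len 6)
[2] "01010"  (len 5)
[3] "1010"  (len 4)
[4] "010100"  (len 6)
[5] "10100"  (len 5)
[6] "0100100"  (len 7)
[7] "100100"  (len 6)
[8] "00100100"  (len 8)

001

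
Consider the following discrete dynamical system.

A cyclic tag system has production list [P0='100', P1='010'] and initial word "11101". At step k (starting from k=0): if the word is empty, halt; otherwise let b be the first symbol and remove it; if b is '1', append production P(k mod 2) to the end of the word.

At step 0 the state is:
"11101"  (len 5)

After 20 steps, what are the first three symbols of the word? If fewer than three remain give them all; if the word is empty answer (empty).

010

gen 0: "11101"  (len 5)
gen 1: "1101100"  (len 7)
gen 2: "101100010"  (len 9)
gen 3: "01100010100"  (len 11)
gen 4: "1100010100"  (len 10)
gen 5: "100010100100"  (len 12)
gen 6: "00010100100010"  (len 14)
gen 7: "0010100100010"  (len 13)
gen 8: "010100100010"  (len 12)
gen 9: "10100100010"  (len 11)
gen 10: "0100100010010"  (len 13)
gen 11: "100100010010"  (len 12)
gen 12: "00100010010010"  (len 14)
gen 13: "0100010010010"  (len 13)
gen 14: "100010010010"  (len 12)
gen 15: "00010010010100"  (len 14)
gen 16: "0010010010100"  (len 13)
gen 17: "010010010100"  (len 12)
gen 18: "10010010100"  (len 11)
gen 19: "0010010100100"  (len 13)
gen 20: "010010100100"  (len 12)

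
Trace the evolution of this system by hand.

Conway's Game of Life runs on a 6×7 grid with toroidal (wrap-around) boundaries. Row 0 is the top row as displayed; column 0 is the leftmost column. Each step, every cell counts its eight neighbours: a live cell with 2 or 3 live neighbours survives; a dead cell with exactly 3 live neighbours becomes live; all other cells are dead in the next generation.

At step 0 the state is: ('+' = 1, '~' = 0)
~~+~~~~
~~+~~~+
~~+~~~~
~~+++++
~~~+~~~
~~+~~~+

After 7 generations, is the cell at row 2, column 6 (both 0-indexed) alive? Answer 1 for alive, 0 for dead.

1

0) ~~+~~~~
~~+~~~+
~~+~~~~
~~+++++
~~~+~~~
~~+~~~+
1) ~+++~~~
~+++~~~
~++~+~+
~~+~++~
~~~~~~+
~~++~~~
2) ~~~~+~~
~~~~+~~
+~~~+~~
+++~+~+
~~+~++~
~+~+~~~
3) ~~~++~~
~~~+++~
+~~~+~+
+~+~+~+
~~~~+++
~~++~+~
4) ~~~~~~~
~~~~~~+
++~~~~~
~+~~+~~
+++~~~~
~~+~~~+
5) ~~~~~~~
+~~~~~~
++~~~~~
~~~~~~~
+~++~~~
+~+~~~~
6) ~+~~~~~
++~~~~~
++~~~~~
+~+~~~~
~~++~~~
~~++~~~
7) ++~~~~~
~~+~~~~
~~+~~~+
+~++~~~
~~~~~~~
~+~+~~~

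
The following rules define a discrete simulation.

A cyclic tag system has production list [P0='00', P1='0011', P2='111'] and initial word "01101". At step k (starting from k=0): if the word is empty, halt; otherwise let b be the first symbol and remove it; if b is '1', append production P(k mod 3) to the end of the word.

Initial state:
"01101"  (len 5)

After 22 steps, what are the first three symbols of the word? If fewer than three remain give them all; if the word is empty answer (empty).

[0] "01101"  (len 5)
[1] "1101"  (len 4)
[2] "1010011"  (len 7)
[3] "010011111"  (len 9)
[4] "10011111"  (len 8)
[5] "00111110011"  (len 11)
[6] "0111110011"  (len 10)
[7] "111110011"  (len 9)
[8] "111100110011"  (len 12)
[9] "11100110011111"  (len 14)
[10] "110011001111100"  (len 15)
[11] "100110011111000011"  (len 18)
[12] "00110011111000011111"  (len 20)
[13] "0110011111000011111"  (len 19)
[14] "110011111000011111"  (len 18)
[15] "10011111000011111111"  (len 20)
[16] "001111100001111111100"  (len 21)
[17] "01111100001111111100"  (len 20)
[18] "1111100001111111100"  (len 19)
[19] "11110000111111110000"  (len 20)
[20] "11100001111111100000011"  (len 23)
[21] "1100001111111100000011111"  (len 25)
[22] "10000111111110000001111100"  (len 26)

100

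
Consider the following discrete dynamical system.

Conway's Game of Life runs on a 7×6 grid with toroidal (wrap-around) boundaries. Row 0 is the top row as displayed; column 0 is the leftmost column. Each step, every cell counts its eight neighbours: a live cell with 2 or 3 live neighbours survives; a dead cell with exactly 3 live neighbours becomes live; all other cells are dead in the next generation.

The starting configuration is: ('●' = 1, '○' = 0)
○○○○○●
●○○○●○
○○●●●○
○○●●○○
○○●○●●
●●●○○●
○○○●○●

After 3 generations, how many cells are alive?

3

k=0  ○○○○○●
●○○○●○
○○●●●○
○○●●○○
○○●○●●
●●●○○●
○○○●○●
k=1  ●○○○○●
○○○○●○
○●●○●●
○●○○○●
○○○○●●
○●●○○○
○●●○○●
k=2  ●●○○●●
○●○●●○
○●●●●●
○●●●○○
○●●○●●
○●●●●●
○○●○○●
k=3  ○●○○○○
○○○○○○
○○○○○●
○○○○○○
○○○○○●
○○○○○○
○○○○○○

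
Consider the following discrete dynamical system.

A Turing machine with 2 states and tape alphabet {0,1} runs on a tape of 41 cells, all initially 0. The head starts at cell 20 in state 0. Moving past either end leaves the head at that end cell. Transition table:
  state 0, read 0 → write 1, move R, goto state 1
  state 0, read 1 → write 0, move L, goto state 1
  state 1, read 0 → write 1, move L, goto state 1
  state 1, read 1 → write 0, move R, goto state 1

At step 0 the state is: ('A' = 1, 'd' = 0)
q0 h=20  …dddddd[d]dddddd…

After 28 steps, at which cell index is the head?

1

0) q0 h=20  …dddddd[d]dddddd…
1) q1 h=21  …dddddA[d]dddddd…
2) q1 h=20  …dddddd[A]Addddd…
3) q1 h=21  …dddddd[A]dddddd…
4) q1 h=22  …dddddd[d]dddddd…
5) q1 h=21  …dddddd[d]Addddd…
6) q1 h=20  …dddddd[d]AAdddd…
7) q1 h=19  …dddddd[d]AAAddd…
8) q1 h=18  …dddddd[d]AAAAdd…
9) q1 h=17  …dddddd[d]AAAAAd…
10) q1 h=16  …dddddd[d]AAAAAA…
11) q1 h=15  …dddddd[d]AAAAAA…
12) q1 h=14  …dddddd[d]AAAAAA…
13) q1 h=13  …dddddd[d]AAAAAA…
14) q1 h=12  …dddddd[d]AAAAAA…
15) q1 h=11  …dddddd[d]AAAAAA…
16) q1 h=10  …dddddd[d]AAAAAA…
17) q1 h= 9  …dddddd[d]AAAAAA…
18) q1 h= 8  …dddddd[d]AAAAAA…
19) q1 h= 7  …dddddd[d]AAAAAA…
20) q1 h= 6  |dddddd[d]AAAAAA…
21) q1 h= 5  |ddddd[d]AAAAAA…
22) q1 h= 4  |dddd[d]AAAAAA…
23) q1 h= 3  |ddd[d]AAAAAA…
24) q1 h= 2  |dd[d]AAAAAA…
25) q1 h= 1  |d[d]AAAAAA…
26) q1 h= 0  |[d]AAAAAA…
27) q1 h= 0  |[A]AAAAAA…
28) q1 h= 1  |d[A]AAAAAA…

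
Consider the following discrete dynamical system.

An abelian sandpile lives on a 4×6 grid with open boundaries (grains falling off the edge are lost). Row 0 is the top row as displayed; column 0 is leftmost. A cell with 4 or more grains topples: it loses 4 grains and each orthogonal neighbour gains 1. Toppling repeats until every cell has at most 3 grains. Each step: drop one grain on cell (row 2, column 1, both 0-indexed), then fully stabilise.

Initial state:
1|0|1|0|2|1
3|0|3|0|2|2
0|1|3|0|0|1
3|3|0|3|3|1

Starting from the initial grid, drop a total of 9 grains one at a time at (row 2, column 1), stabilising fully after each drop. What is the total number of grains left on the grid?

37

[0] 1|0|1|0|2|1
3|0|3|0|2|2
0|1|3|0|0|1
3|3|0|3|3|1
[1] 1|0|1|0|2|1
3|0|3|0|2|2
0|2|3|0|0|1
3|3|0|3|3|1
[2] 1|0|1|0|2|1
3|0|3|0|2|2
0|3|3|0|0|1
3|3|0|3|3|1
[3] 1|0|2|0|2|1
3|2|0|1|2|2
2|2|1|1|0|1
0|1|2|3|3|1
[4] 1|0|2|0|2|1
3|2|0|1|2|2
2|3|1|1|0|1
0|1|2|3|3|1
[5] 1|0|2|0|2|1
3|3|0|1|2|2
3|0|2|1|0|1
0|2|2|3|3|1
[6] 1|0|2|0|2|1
3|3|0|1|2|2
3|1|2|1|0|1
0|2|2|3|3|1
[7] 1|0|2|0|2|1
3|3|0|1|2|2
3|2|2|1|0|1
0|2|2|3|3|1
[8] 1|0|2|0|2|1
3|3|0|1|2|2
3|3|2|1|0|1
0|2|2|3|3|1
[9] 2|1|2|0|2|1
1|1|1|1|2|2
1|2|3|1|0|1
1|3|2|3|3|1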